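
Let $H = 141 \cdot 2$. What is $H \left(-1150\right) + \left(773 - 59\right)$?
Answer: $-323586$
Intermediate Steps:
$H = 282$
$H \left(-1150\right) + \left(773 - 59\right) = 282 \left(-1150\right) + \left(773 - 59\right) = -324300 + \left(773 - 59\right) = -324300 + 714 = -323586$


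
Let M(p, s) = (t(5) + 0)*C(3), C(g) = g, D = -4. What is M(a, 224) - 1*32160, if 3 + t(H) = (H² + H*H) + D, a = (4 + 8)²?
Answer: -32031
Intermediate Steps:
a = 144 (a = 12² = 144)
t(H) = -7 + 2*H² (t(H) = -3 + ((H² + H*H) - 4) = -3 + ((H² + H²) - 4) = -3 + (2*H² - 4) = -3 + (-4 + 2*H²) = -7 + 2*H²)
M(p, s) = 129 (M(p, s) = ((-7 + 2*5²) + 0)*3 = ((-7 + 2*25) + 0)*3 = ((-7 + 50) + 0)*3 = (43 + 0)*3 = 43*3 = 129)
M(a, 224) - 1*32160 = 129 - 1*32160 = 129 - 32160 = -32031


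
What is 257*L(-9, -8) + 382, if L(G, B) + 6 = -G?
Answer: 1153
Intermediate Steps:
L(G, B) = -6 - G
257*L(-9, -8) + 382 = 257*(-6 - 1*(-9)) + 382 = 257*(-6 + 9) + 382 = 257*3 + 382 = 771 + 382 = 1153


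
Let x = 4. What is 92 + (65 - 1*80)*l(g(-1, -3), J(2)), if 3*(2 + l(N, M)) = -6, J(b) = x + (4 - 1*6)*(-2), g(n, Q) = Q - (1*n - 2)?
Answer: 152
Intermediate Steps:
g(n, Q) = 2 + Q - n (g(n, Q) = Q - (n - 2) = Q - (-2 + n) = Q + (2 - n) = 2 + Q - n)
J(b) = 8 (J(b) = 4 + (4 - 1*6)*(-2) = 4 + (4 - 6)*(-2) = 4 - 2*(-2) = 4 + 4 = 8)
l(N, M) = -4 (l(N, M) = -2 + (1/3)*(-6) = -2 - 2 = -4)
92 + (65 - 1*80)*l(g(-1, -3), J(2)) = 92 + (65 - 1*80)*(-4) = 92 + (65 - 80)*(-4) = 92 - 15*(-4) = 92 + 60 = 152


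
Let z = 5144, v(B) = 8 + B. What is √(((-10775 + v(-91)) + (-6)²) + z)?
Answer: I*√5678 ≈ 75.353*I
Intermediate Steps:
√(((-10775 + v(-91)) + (-6)²) + z) = √(((-10775 + (8 - 91)) + (-6)²) + 5144) = √(((-10775 - 83) + 36) + 5144) = √((-10858 + 36) + 5144) = √(-10822 + 5144) = √(-5678) = I*√5678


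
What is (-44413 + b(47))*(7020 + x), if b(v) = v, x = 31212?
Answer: -1696200912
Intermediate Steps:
(-44413 + b(47))*(7020 + x) = (-44413 + 47)*(7020 + 31212) = -44366*38232 = -1696200912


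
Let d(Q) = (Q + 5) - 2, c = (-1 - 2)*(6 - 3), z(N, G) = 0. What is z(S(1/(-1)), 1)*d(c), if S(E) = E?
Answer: 0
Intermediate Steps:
c = -9 (c = -3*3 = -9)
d(Q) = 3 + Q (d(Q) = (5 + Q) - 2 = 3 + Q)
z(S(1/(-1)), 1)*d(c) = 0*(3 - 9) = 0*(-6) = 0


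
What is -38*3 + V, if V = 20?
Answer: -94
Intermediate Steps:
-38*3 + V = -38*3 + 20 = -114 + 20 = -94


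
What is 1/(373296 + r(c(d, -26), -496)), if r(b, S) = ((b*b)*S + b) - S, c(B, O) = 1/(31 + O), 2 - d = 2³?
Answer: 25/9344309 ≈ 2.6754e-6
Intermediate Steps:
d = -6 (d = 2 - 1*2³ = 2 - 1*8 = 2 - 8 = -6)
r(b, S) = b - S + S*b² (r(b, S) = (b²*S + b) - S = (S*b² + b) - S = (b + S*b²) - S = b - S + S*b²)
1/(373296 + r(c(d, -26), -496)) = 1/(373296 + (1/(31 - 26) - 1*(-496) - 496/(31 - 26)²)) = 1/(373296 + (1/5 + 496 - 496*(1/5)²)) = 1/(373296 + (⅕ + 496 - 496*(⅕)²)) = 1/(373296 + (⅕ + 496 - 496*1/25)) = 1/(373296 + (⅕ + 496 - 496/25)) = 1/(373296 + 11909/25) = 1/(9344309/25) = 25/9344309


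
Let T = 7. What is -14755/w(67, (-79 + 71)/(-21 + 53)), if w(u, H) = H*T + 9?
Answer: -59020/29 ≈ -2035.2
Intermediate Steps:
w(u, H) = 9 + 7*H (w(u, H) = H*7 + 9 = 7*H + 9 = 9 + 7*H)
-14755/w(67, (-79 + 71)/(-21 + 53)) = -14755/(9 + 7*((-79 + 71)/(-21 + 53))) = -14755/(9 + 7*(-8/32)) = -14755/(9 + 7*(-8*1/32)) = -14755/(9 + 7*(-1/4)) = -14755/(9 - 7/4) = -14755/29/4 = -14755*4/29 = -59020/29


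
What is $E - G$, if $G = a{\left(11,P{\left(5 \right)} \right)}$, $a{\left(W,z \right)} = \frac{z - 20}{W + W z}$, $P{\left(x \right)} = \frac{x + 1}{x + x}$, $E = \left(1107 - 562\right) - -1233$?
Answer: $\frac{156561}{88} \approx 1779.1$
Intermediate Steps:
$E = 1778$ ($E = 545 + 1233 = 1778$)
$P{\left(x \right)} = \frac{1 + x}{2 x}$
$a{\left(W,z \right)} = \frac{-20 + z}{W + W z}$
$G = - \frac{97}{88}$ ($G = \frac{-20 + \frac{1 + 5}{2 \cdot 5}}{11 \left(1 + \frac{1 + 5}{2 \cdot 5}\right)} = \frac{-20 + \frac{1}{2} \cdot \frac{1}{5} \cdot 6}{11 \left(1 + \frac{1}{2} \cdot \frac{1}{5} \cdot 6\right)} = \frac{-20 + \frac{3}{5}}{11 \left(1 + \frac{3}{5}\right)} = \frac{1}{11} \frac{1}{\frac{8}{5}} \left(- \frac{97}{5}\right) = \frac{1}{11} \cdot \frac{5}{8} \left(- \frac{97}{5}\right) = - \frac{97}{88} \approx -1.1023$)
$E - G = 1778 - - \frac{97}{88} = 1778 + \frac{97}{88} = \frac{156561}{88}$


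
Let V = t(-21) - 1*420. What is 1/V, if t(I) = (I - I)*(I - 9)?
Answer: -1/420 ≈ -0.0023810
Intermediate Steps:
t(I) = 0 (t(I) = 0*(-9 + I) = 0)
V = -420 (V = 0 - 1*420 = 0 - 420 = -420)
1/V = 1/(-420) = -1/420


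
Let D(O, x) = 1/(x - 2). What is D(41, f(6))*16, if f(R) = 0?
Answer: -8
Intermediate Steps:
D(O, x) = 1/(-2 + x)
D(41, f(6))*16 = 16/(-2 + 0) = 16/(-2) = -½*16 = -8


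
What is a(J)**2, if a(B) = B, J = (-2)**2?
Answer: 16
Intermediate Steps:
J = 4
a(J)**2 = 4**2 = 16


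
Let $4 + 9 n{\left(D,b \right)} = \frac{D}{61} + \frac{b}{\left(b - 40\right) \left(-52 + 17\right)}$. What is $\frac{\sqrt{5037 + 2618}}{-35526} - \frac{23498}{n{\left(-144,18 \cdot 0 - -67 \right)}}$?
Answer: $\frac{12190879890}{370747} - \frac{\sqrt{7655}}{35526} \approx 32882.0$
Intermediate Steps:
$n{\left(D,b \right)} = - \frac{4}{9} + \frac{D}{549} + \frac{b}{9 \left(1400 - 35 b\right)}$ ($n{\left(D,b \right)} = - \frac{4}{9} + \frac{\frac{D}{61} + \frac{b}{\left(b - 40\right) \left(-52 + 17\right)}}{9} = - \frac{4}{9} + \frac{D \frac{1}{61} + \frac{b}{\left(-40 + b\right) \left(-35\right)}}{9} = - \frac{4}{9} + \frac{\frac{D}{61} + \frac{b}{1400 - 35 b}}{9} = - \frac{4}{9} + \left(\frac{D}{549} + \frac{b}{9 \left(1400 - 35 b\right)}\right) = - \frac{4}{9} + \frac{D}{549} + \frac{b}{9 \left(1400 - 35 b\right)}$)
$\frac{\sqrt{5037 + 2618}}{-35526} - \frac{23498}{n{\left(-144,18 \cdot 0 - -67 \right)}} = \frac{\sqrt{5037 + 2618}}{-35526} - \frac{23498}{\frac{1}{19215} \frac{1}{-40 + \left(18 \cdot 0 - -67\right)} \left(341600 - 8601 \left(18 \cdot 0 - -67\right) - -201600 + 35 \left(-144\right) \left(18 \cdot 0 - -67\right)\right)} = \sqrt{7655} \left(- \frac{1}{35526}\right) - \frac{23498}{\frac{1}{19215} \frac{1}{-40 + \left(0 + 67\right)} \left(341600 - 8601 \left(0 + 67\right) + 201600 + 35 \left(-144\right) \left(0 + 67\right)\right)} = - \frac{\sqrt{7655}}{35526} - \frac{23498}{\frac{1}{19215} \frac{1}{-40 + 67} \left(341600 - 576267 + 201600 + 35 \left(-144\right) 67\right)} = - \frac{\sqrt{7655}}{35526} - \frac{23498}{\frac{1}{19215} \cdot \frac{1}{27} \left(341600 - 576267 + 201600 - 337680\right)} = - \frac{\sqrt{7655}}{35526} - \frac{23498}{\frac{1}{19215} \cdot \frac{1}{27} \left(-370747\right)} = - \frac{\sqrt{7655}}{35526} - \frac{23498}{- \frac{370747}{518805}} = - \frac{\sqrt{7655}}{35526} - - \frac{12190879890}{370747} = - \frac{\sqrt{7655}}{35526} + \frac{12190879890}{370747} = \frac{12190879890}{370747} - \frac{\sqrt{7655}}{35526}$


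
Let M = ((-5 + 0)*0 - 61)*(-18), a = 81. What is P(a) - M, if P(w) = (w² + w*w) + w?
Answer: 12105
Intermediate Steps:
P(w) = w + 2*w² (P(w) = (w² + w²) + w = 2*w² + w = w + 2*w²)
M = 1098 (M = (-5*0 - 61)*(-18) = (0 - 61)*(-18) = -61*(-18) = 1098)
P(a) - M = 81*(1 + 2*81) - 1*1098 = 81*(1 + 162) - 1098 = 81*163 - 1098 = 13203 - 1098 = 12105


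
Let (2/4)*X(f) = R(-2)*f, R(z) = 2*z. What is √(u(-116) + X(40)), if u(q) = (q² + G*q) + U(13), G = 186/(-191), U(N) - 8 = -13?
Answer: √483153027/191 ≈ 115.08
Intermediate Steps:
U(N) = -5 (U(N) = 8 - 13 = -5)
G = -186/191 (G = 186*(-1/191) = -186/191 ≈ -0.97382)
X(f) = -8*f (X(f) = 2*((2*(-2))*f) = 2*(-4*f) = -8*f)
u(q) = -5 + q² - 186*q/191 (u(q) = (q² - 186*q/191) - 5 = -5 + q² - 186*q/191)
√(u(-116) + X(40)) = √((-5 + (-116)² - 186/191*(-116)) - 8*40) = √((-5 + 13456 + 21576/191) - 320) = √(2590717/191 - 320) = √(2529597/191) = √483153027/191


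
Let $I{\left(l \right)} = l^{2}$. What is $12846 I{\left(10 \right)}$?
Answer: $1284600$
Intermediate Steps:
$12846 I{\left(10 \right)} = 12846 \cdot 10^{2} = 12846 \cdot 100 = 1284600$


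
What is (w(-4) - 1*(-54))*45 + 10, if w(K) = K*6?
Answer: 1360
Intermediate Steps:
w(K) = 6*K
(w(-4) - 1*(-54))*45 + 10 = (6*(-4) - 1*(-54))*45 + 10 = (-24 + 54)*45 + 10 = 30*45 + 10 = 1350 + 10 = 1360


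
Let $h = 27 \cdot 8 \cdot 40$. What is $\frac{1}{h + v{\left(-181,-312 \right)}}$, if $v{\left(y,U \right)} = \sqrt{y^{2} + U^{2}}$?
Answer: $\frac{1728}{14903899} - \frac{\sqrt{130105}}{74519495} \approx 0.0001111$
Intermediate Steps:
$h = 8640$ ($h = 216 \cdot 40 = 8640$)
$v{\left(y,U \right)} = \sqrt{U^{2} + y^{2}}$
$\frac{1}{h + v{\left(-181,-312 \right)}} = \frac{1}{8640 + \sqrt{\left(-312\right)^{2} + \left(-181\right)^{2}}} = \frac{1}{8640 + \sqrt{97344 + 32761}} = \frac{1}{8640 + \sqrt{130105}}$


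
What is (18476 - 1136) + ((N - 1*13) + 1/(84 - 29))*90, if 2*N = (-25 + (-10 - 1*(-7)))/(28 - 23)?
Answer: 175116/11 ≈ 15920.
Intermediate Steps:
N = -14/5 (N = ((-25 + (-10 - 1*(-7)))/(28 - 23))/2 = ((-25 + (-10 + 7))/5)/2 = ((-25 - 3)*(⅕))/2 = (-28*⅕)/2 = (½)*(-28/5) = -14/5 ≈ -2.8000)
(18476 - 1136) + ((N - 1*13) + 1/(84 - 29))*90 = (18476 - 1136) + ((-14/5 - 1*13) + 1/(84 - 29))*90 = 17340 + ((-14/5 - 13) + 1/55)*90 = 17340 + (-79/5 + 1/55)*90 = 17340 - 868/55*90 = 17340 - 15624/11 = 175116/11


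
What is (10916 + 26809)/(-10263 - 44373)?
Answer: -12575/18212 ≈ -0.69048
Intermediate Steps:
(10916 + 26809)/(-10263 - 44373) = 37725/(-54636) = 37725*(-1/54636) = -12575/18212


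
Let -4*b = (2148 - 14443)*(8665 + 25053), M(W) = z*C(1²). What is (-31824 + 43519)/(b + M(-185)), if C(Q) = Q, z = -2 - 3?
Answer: 4678/41456279 ≈ 0.00011284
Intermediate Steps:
z = -5
M(W) = -5 (M(W) = -5*1² = -5*1 = -5)
b = 207281405/2 (b = -(2148 - 14443)*(8665 + 25053)/4 = -(-12295)*33718/4 = -¼*(-414562810) = 207281405/2 ≈ 1.0364e+8)
(-31824 + 43519)/(b + M(-185)) = (-31824 + 43519)/(207281405/2 - 5) = 11695/(207281395/2) = 11695*(2/207281395) = 4678/41456279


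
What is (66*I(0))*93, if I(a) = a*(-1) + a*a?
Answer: 0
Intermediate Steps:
I(a) = a² - a (I(a) = -a + a² = a² - a)
(66*I(0))*93 = (66*(0*(-1 + 0)))*93 = (66*(0*(-1)))*93 = (66*0)*93 = 0*93 = 0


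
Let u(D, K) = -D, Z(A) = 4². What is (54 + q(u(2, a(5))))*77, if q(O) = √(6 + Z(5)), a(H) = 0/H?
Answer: 4158 + 77*√22 ≈ 4519.2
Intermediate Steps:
Z(A) = 16
a(H) = 0
q(O) = √22 (q(O) = √(6 + 16) = √22)
(54 + q(u(2, a(5))))*77 = (54 + √22)*77 = 4158 + 77*√22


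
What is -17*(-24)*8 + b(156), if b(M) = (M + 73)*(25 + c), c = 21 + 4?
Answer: 14714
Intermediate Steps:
c = 25
b(M) = 3650 + 50*M (b(M) = (M + 73)*(25 + 25) = (73 + M)*50 = 3650 + 50*M)
-17*(-24)*8 + b(156) = -17*(-24)*8 + (3650 + 50*156) = -(-408)*8 + (3650 + 7800) = -1*(-3264) + 11450 = 3264 + 11450 = 14714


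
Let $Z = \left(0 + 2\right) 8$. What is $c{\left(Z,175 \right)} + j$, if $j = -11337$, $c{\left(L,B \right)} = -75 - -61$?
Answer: $-11351$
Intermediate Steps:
$Z = 16$ ($Z = 2 \cdot 8 = 16$)
$c{\left(L,B \right)} = -14$ ($c{\left(L,B \right)} = -75 + 61 = -14$)
$c{\left(Z,175 \right)} + j = -14 - 11337 = -11351$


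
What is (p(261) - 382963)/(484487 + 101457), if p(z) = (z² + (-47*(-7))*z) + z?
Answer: -28589/73243 ≈ -0.39033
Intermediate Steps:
p(z) = z² + 330*z (p(z) = (z² + 329*z) + z = z² + 330*z)
(p(261) - 382963)/(484487 + 101457) = (261*(330 + 261) - 382963)/(484487 + 101457) = (261*591 - 382963)/585944 = (154251 - 382963)*(1/585944) = -228712*1/585944 = -28589/73243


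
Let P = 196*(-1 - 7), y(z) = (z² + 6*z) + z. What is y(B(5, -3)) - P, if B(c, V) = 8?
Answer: 1688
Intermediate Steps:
y(z) = z² + 7*z
P = -1568 (P = 196*(-8) = -1568)
y(B(5, -3)) - P = 8*(7 + 8) - 1*(-1568) = 8*15 + 1568 = 120 + 1568 = 1688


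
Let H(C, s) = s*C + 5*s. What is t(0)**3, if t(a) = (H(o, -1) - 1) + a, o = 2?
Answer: -512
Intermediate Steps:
H(C, s) = 5*s + C*s (H(C, s) = C*s + 5*s = 5*s + C*s)
t(a) = -8 + a (t(a) = (-(5 + 2) - 1) + a = (-1*7 - 1) + a = (-7 - 1) + a = -8 + a)
t(0)**3 = (-8 + 0)**3 = (-8)**3 = -512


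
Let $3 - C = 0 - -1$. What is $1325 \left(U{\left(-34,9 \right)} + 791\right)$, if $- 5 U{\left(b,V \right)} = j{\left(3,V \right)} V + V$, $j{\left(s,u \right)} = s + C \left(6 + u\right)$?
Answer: $966985$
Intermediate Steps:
$C = 2$ ($C = 3 - \left(0 - -1\right) = 3 - \left(0 + 1\right) = 3 - 1 = 2$)
$j{\left(s,u \right)} = 12 + s + 2 u$ ($j{\left(s,u \right)} = s + 2 \left(6 + u\right) = s + \left(12 + 2 u\right) = 12 + s + 2 u$)
$U{\left(b,V \right)} = - \frac{V}{5} - \frac{V \left(15 + 2 V\right)}{5}$ ($U{\left(b,V \right)} = - \frac{\left(12 + 3 + 2 V\right) V + V}{5} = - \frac{\left(15 + 2 V\right) V + V}{5} = - \frac{V \left(15 + 2 V\right) + V}{5} = - \frac{V + V \left(15 + 2 V\right)}{5} = - \frac{V}{5} - \frac{V \left(15 + 2 V\right)}{5}$)
$1325 \left(U{\left(-34,9 \right)} + 791\right) = 1325 \left(\left(- \frac{2}{5}\right) 9 \left(8 + 9\right) + 791\right) = 1325 \left(\left(- \frac{2}{5}\right) 9 \cdot 17 + 791\right) = 1325 \left(- \frac{306}{5} + 791\right) = 1325 \cdot \frac{3649}{5} = 966985$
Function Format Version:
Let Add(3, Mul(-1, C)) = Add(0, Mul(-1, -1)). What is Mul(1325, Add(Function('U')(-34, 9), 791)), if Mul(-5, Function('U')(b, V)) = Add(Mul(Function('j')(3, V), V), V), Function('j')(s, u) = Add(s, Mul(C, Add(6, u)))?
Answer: 966985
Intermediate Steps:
C = 2 (C = Add(3, Mul(-1, Add(0, Mul(-1, -1)))) = Add(3, Mul(-1, Add(0, 1))) = Add(3, Mul(-1, 1)) = Add(3, -1) = 2)
Function('j')(s, u) = Add(12, s, Mul(2, u)) (Function('j')(s, u) = Add(s, Mul(2, Add(6, u))) = Add(s, Add(12, Mul(2, u))) = Add(12, s, Mul(2, u)))
Function('U')(b, V) = Add(Mul(Rational(-1, 5), V), Mul(Rational(-1, 5), V, Add(15, Mul(2, V)))) (Function('U')(b, V) = Mul(Rational(-1, 5), Add(Mul(Add(12, 3, Mul(2, V)), V), V)) = Mul(Rational(-1, 5), Add(Mul(Add(15, Mul(2, V)), V), V)) = Mul(Rational(-1, 5), Add(Mul(V, Add(15, Mul(2, V))), V)) = Mul(Rational(-1, 5), Add(V, Mul(V, Add(15, Mul(2, V))))) = Add(Mul(Rational(-1, 5), V), Mul(Rational(-1, 5), V, Add(15, Mul(2, V)))))
Mul(1325, Add(Function('U')(-34, 9), 791)) = Mul(1325, Add(Mul(Rational(-2, 5), 9, Add(8, 9)), 791)) = Mul(1325, Add(Mul(Rational(-2, 5), 9, 17), 791)) = Mul(1325, Add(Rational(-306, 5), 791)) = Mul(1325, Rational(3649, 5)) = 966985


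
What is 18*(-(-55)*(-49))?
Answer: -48510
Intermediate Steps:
18*(-(-55)*(-49)) = 18*(-1*2695) = 18*(-2695) = -48510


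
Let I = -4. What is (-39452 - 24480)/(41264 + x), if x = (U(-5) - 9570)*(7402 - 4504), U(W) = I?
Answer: 15983/6926047 ≈ 0.0023077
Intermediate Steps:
U(W) = -4
x = -27745452 (x = (-4 - 9570)*(7402 - 4504) = -9574*2898 = -27745452)
(-39452 - 24480)/(41264 + x) = (-39452 - 24480)/(41264 - 27745452) = -63932/(-27704188) = -63932*(-1/27704188) = 15983/6926047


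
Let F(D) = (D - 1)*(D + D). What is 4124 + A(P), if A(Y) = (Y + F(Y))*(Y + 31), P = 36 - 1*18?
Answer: 34994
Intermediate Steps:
F(D) = 2*D*(-1 + D) (F(D) = (-1 + D)*(2*D) = 2*D*(-1 + D))
P = 18 (P = 36 - 18 = 18)
A(Y) = (31 + Y)*(Y + 2*Y*(-1 + Y)) (A(Y) = (Y + 2*Y*(-1 + Y))*(Y + 31) = (Y + 2*Y*(-1 + Y))*(31 + Y) = (31 + Y)*(Y + 2*Y*(-1 + Y)))
4124 + A(P) = 4124 + 18*(-31 + 2*18**2 + 61*18) = 4124 + 18*(-31 + 2*324 + 1098) = 4124 + 18*(-31 + 648 + 1098) = 4124 + 18*1715 = 4124 + 30870 = 34994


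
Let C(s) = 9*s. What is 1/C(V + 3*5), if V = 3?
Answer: 1/162 ≈ 0.0061728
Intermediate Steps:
1/C(V + 3*5) = 1/(9*(3 + 3*5)) = 1/(9*(3 + 15)) = 1/(9*18) = 1/162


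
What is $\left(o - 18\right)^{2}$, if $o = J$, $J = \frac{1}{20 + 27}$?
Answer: $\frac{714025}{2209} \approx 323.23$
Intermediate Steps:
$J = \frac{1}{47} \approx 0.021277$
$o = \frac{1}{47} \approx 0.021277$
$\left(o - 18\right)^{2} = \left(\frac{1}{47} - 18\right)^{2} = \left(- \frac{845}{47}\right)^{2} = \frac{714025}{2209}$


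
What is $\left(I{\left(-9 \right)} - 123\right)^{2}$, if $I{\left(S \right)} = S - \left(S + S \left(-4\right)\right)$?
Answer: $25281$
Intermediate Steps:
$I{\left(S \right)} = 4 S$ ($I{\left(S \right)} = S - \left(S - 4 S\right) = S - - 3 S = S + 3 S = 4 S$)
$\left(I{\left(-9 \right)} - 123\right)^{2} = \left(4 \left(-9\right) - 123\right)^{2} = \left(-36 - 123\right)^{2} = \left(-159\right)^{2} = 25281$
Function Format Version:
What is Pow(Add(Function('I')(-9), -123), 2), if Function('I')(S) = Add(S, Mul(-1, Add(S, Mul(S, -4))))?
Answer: 25281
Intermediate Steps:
Function('I')(S) = Mul(4, S) (Function('I')(S) = Add(S, Mul(-1, Add(S, Mul(-4, S)))) = Add(S, Mul(-1, Mul(-3, S))) = Add(S, Mul(3, S)) = Mul(4, S))
Pow(Add(Function('I')(-9), -123), 2) = Pow(Add(Mul(4, -9), -123), 2) = Pow(Add(-36, -123), 2) = Pow(-159, 2) = 25281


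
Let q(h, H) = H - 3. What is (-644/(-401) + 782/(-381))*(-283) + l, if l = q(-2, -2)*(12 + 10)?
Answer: 2499784/152781 ≈ 16.362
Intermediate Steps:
q(h, H) = -3 + H
l = -110 (l = (-3 - 2)*(12 + 10) = -5*22 = -110)
(-644/(-401) + 782/(-381))*(-283) + l = (-644/(-401) + 782/(-381))*(-283) - 110 = (-644*(-1/401) + 782*(-1/381))*(-283) - 110 = (644/401 - 782/381)*(-283) - 110 = -68218/152781*(-283) - 110 = 19305694/152781 - 110 = 2499784/152781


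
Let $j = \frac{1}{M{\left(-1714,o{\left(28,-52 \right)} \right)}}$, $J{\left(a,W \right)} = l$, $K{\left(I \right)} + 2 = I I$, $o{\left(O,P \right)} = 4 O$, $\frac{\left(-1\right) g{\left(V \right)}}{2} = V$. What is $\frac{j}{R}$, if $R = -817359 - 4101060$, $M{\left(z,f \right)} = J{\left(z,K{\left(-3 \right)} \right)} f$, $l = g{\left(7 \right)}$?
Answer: $\frac{1}{7712080992} \approx 1.2967 \cdot 10^{-10}$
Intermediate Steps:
$g{\left(V \right)} = - 2 V$
$l = -14$ ($l = \left(-2\right) 7 = -14$)
$K{\left(I \right)} = -2 + I^{2}$ ($K{\left(I \right)} = -2 + I I = -2 + I^{2}$)
$J{\left(a,W \right)} = -14$
$M{\left(z,f \right)} = - 14 f$
$R = -4918419$
$j = - \frac{1}{1568}$ ($j = \frac{1}{\left(-14\right) 4 \cdot 28} = \frac{1}{\left(-14\right) 112} = \frac{1}{-1568} = - \frac{1}{1568} \approx -0.00063775$)
$\frac{j}{R} = - \frac{1}{1568 \left(-4918419\right)} = \left(- \frac{1}{1568}\right) \left(- \frac{1}{4918419}\right) = \frac{1}{7712080992}$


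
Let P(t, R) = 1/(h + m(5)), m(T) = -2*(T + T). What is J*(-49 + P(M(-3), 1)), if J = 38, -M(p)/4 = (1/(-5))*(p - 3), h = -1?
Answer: -39140/21 ≈ -1863.8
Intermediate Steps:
M(p) = -12/5 + 4*p/5 (M(p) = -4*1/(-5)*(p - 3) = -4*1*(-1/5)*(-3 + p) = -(-4)*(-3 + p)/5 = -4*(3/5 - p/5) = -12/5 + 4*p/5)
m(T) = -4*T
P(t, R) = -1/21 (P(t, R) = 1/(-1 - 4*5) = 1/(-1 - 20) = 1/(-21) = -1/21)
J*(-49 + P(M(-3), 1)) = 38*(-49 - 1/21) = 38*(-1030/21) = -39140/21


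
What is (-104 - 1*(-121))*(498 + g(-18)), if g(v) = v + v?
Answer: 7854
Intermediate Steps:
g(v) = 2*v
(-104 - 1*(-121))*(498 + g(-18)) = (-104 - 1*(-121))*(498 + 2*(-18)) = (-104 + 121)*(498 - 36) = 17*462 = 7854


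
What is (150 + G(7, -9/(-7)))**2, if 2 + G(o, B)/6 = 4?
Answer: 26244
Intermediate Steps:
G(o, B) = 12 (G(o, B) = -12 + 6*4 = -12 + 24 = 12)
(150 + G(7, -9/(-7)))**2 = (150 + 12)**2 = 162**2 = 26244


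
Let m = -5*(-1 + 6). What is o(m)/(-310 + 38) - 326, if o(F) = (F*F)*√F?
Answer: -326 - 3125*I/272 ≈ -326.0 - 11.489*I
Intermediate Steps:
m = -25 (m = -5*5 = -25)
o(F) = F^(5/2) (o(F) = F²*√F = F^(5/2))
o(m)/(-310 + 38) - 326 = (-25)^(5/2)/(-310 + 38) - 326 = (3125*I)/(-272) - 326 = (3125*I)*(-1/272) - 326 = -3125*I/272 - 326 = -326 - 3125*I/272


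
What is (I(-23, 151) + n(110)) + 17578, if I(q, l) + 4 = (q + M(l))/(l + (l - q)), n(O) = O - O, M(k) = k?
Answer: 5711678/325 ≈ 17574.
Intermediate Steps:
n(O) = 0
I(q, l) = -4 + (l + q)/(-q + 2*l) (I(q, l) = -4 + (q + l)/(l + (l - q)) = -4 + (l + q)/(-q + 2*l))
(I(-23, 151) + n(110)) + 17578 = ((-7*151 + 5*(-23))/(-1*(-23) + 2*151) + 0) + 17578 = ((-1057 - 115)/(23 + 302) + 0) + 17578 = (-1172/325 + 0) + 17578 = -1172/325 + 17578 = 5711678/325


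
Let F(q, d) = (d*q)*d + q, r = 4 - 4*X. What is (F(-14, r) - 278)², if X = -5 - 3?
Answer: 339886096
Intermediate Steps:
X = -8
r = 36 (r = 4 - 4*(-8) = 4 + 32 = 36)
F(q, d) = q + q*d² (F(q, d) = q*d² + q = q + q*d²)
(F(-14, r) - 278)² = (-14*(1 + 36²) - 278)² = (-14*(1 + 1296) - 278)² = (-14*1297 - 278)² = (-18158 - 278)² = (-18436)² = 339886096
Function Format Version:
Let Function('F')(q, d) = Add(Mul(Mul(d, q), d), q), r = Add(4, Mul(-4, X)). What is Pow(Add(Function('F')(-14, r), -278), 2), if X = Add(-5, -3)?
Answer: 339886096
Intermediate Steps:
X = -8
r = 36 (r = Add(4, Mul(-4, -8)) = Add(4, 32) = 36)
Function('F')(q, d) = Add(q, Mul(q, Pow(d, 2))) (Function('F')(q, d) = Add(Mul(q, Pow(d, 2)), q) = Add(q, Mul(q, Pow(d, 2))))
Pow(Add(Function('F')(-14, r), -278), 2) = Pow(Add(Mul(-14, Add(1, Pow(36, 2))), -278), 2) = Pow(Add(Mul(-14, Add(1, 1296)), -278), 2) = Pow(Add(Mul(-14, 1297), -278), 2) = Pow(Add(-18158, -278), 2) = Pow(-18436, 2) = 339886096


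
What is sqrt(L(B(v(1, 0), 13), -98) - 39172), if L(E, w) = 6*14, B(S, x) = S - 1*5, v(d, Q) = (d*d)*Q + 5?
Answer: 4*I*sqrt(2443) ≈ 197.71*I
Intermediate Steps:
v(d, Q) = 5 + Q*d**2 (v(d, Q) = d**2*Q + 5 = Q*d**2 + 5 = 5 + Q*d**2)
B(S, x) = -5 + S (B(S, x) = S - 5 = -5 + S)
L(E, w) = 84
sqrt(L(B(v(1, 0), 13), -98) - 39172) = sqrt(84 - 39172) = sqrt(-39088) = 4*I*sqrt(2443)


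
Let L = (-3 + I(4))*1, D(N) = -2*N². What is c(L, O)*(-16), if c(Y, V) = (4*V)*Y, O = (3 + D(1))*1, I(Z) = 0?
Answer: 192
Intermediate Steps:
L = -3 (L = (-3 + 0)*1 = -3*1 = -3)
O = 1 (O = (3 - 2*1²)*1 = (3 - 2*1)*1 = (3 - 2)*1 = 1*1 = 1)
c(Y, V) = 4*V*Y
c(L, O)*(-16) = (4*1*(-3))*(-16) = -12*(-16) = 192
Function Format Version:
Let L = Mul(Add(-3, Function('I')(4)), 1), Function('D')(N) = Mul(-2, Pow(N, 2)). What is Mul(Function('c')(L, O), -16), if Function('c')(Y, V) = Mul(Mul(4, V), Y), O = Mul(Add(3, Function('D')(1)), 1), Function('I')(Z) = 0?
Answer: 192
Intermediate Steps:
L = -3 (L = Mul(Add(-3, 0), 1) = Mul(-3, 1) = -3)
O = 1 (O = Mul(Add(3, Mul(-2, Pow(1, 2))), 1) = Mul(Add(3, Mul(-2, 1)), 1) = Mul(Add(3, -2), 1) = Mul(1, 1) = 1)
Function('c')(Y, V) = Mul(4, V, Y)
Mul(Function('c')(L, O), -16) = Mul(Mul(4, 1, -3), -16) = Mul(-12, -16) = 192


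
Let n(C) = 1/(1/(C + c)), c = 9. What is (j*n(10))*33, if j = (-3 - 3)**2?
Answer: 22572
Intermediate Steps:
j = 36 (j = (-6)**2 = 36)
n(C) = 9 + C (n(C) = 1/(1/(C + 9)) = 1/(1/(9 + C)) = 9 + C)
(j*n(10))*33 = (36*(9 + 10))*33 = (36*19)*33 = 684*33 = 22572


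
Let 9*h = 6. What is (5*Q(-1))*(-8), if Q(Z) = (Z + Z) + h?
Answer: 160/3 ≈ 53.333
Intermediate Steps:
h = ⅔ (h = (⅑)*6 = ⅔ ≈ 0.66667)
Q(Z) = ⅔ + 2*Z (Q(Z) = (Z + Z) + ⅔ = 2*Z + ⅔ = ⅔ + 2*Z)
(5*Q(-1))*(-8) = (5*(⅔ + 2*(-1)))*(-8) = (5*(⅔ - 2))*(-8) = (5*(-4/3))*(-8) = -20/3*(-8) = 160/3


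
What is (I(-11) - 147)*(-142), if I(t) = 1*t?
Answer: 22436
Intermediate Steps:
I(t) = t
(I(-11) - 147)*(-142) = (-11 - 147)*(-142) = -158*(-142) = 22436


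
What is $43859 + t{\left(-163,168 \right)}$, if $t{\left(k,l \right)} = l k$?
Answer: $16475$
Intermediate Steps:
$t{\left(k,l \right)} = k l$
$43859 + t{\left(-163,168 \right)} = 43859 - 27384 = 16475$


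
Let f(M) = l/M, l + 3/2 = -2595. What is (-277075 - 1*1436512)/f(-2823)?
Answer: -3224970734/1731 ≈ -1.8631e+6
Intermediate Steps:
l = -5193/2 (l = -3/2 - 2595 = -5193/2 ≈ -2596.5)
f(M) = -5193/(2*M)
(-277075 - 1*1436512)/f(-2823) = (-277075 - 1*1436512)/((-5193/2/(-2823))) = (-277075 - 1436512)/((-5193/2*(-1/2823))) = -1713587/1731/1882 = -1713587*1882/1731 = -3224970734/1731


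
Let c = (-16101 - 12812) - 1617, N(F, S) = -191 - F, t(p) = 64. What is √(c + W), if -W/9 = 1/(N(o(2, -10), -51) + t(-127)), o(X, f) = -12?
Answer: I*√403758215/115 ≈ 174.73*I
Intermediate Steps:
c = -30530 (c = -28913 - 1617 = -30530)
W = 9/115 (W = -9/((-191 - 1*(-12)) + 64) = -9/((-191 + 12) + 64) = -9/(-179 + 64) = -9/(-115) = -9*(-1/115) = 9/115 ≈ 0.078261)
√(c + W) = √(-30530 + 9/115) = √(-3510941/115) = I*√403758215/115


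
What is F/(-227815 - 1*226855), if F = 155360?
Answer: -15536/45467 ≈ -0.34170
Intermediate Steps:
F/(-227815 - 1*226855) = 155360/(-227815 - 1*226855) = 155360/(-227815 - 226855) = 155360/(-454670) = 155360*(-1/454670) = -15536/45467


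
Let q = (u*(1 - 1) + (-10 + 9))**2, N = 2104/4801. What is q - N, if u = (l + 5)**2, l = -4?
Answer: 2697/4801 ≈ 0.56176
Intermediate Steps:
N = 2104/4801 (N = 2104*(1/4801) = 2104/4801 ≈ 0.43824)
u = 1 (u = (-4 + 5)**2 = 1**2 = 1)
q = 1 (q = (1*(1 - 1) + (-10 + 9))**2 = (1*0 - 1)**2 = (0 - 1)**2 = (-1)**2 = 1)
q - N = 1 - 1*2104/4801 = 1 - 2104/4801 = 2697/4801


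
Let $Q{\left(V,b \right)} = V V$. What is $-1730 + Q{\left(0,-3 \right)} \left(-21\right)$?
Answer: $-1730$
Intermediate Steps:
$Q{\left(V,b \right)} = V^{2}$
$-1730 + Q{\left(0,-3 \right)} \left(-21\right) = -1730 + 0^{2} \left(-21\right) = -1730 + 0 \left(-21\right) = -1730 + 0 = -1730$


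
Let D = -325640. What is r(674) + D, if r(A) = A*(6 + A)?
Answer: 132680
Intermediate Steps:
r(674) + D = 674*(6 + 674) - 325640 = 674*680 - 325640 = 458320 - 325640 = 132680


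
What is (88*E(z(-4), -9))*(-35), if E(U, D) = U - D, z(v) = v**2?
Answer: -77000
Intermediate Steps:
(88*E(z(-4), -9))*(-35) = (88*((-4)**2 - 1*(-9)))*(-35) = (88*(16 + 9))*(-35) = (88*25)*(-35) = 2200*(-35) = -77000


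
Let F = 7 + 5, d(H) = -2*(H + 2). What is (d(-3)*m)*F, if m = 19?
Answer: 456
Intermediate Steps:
d(H) = -4 - 2*H (d(H) = -2*(2 + H) = -4 - 2*H)
F = 12
(d(-3)*m)*F = ((-4 - 2*(-3))*19)*12 = ((-4 + 6)*19)*12 = (2*19)*12 = 38*12 = 456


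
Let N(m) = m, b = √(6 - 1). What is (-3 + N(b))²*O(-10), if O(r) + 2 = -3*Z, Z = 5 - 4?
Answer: -70 + 30*√5 ≈ -2.9180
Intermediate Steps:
Z = 1
b = √5 ≈ 2.2361
O(r) = -5 (O(r) = -2 - 3*1 = -2 - 3 = -5)
(-3 + N(b))²*O(-10) = (-3 + √5)²*(-5) = -5*(-3 + √5)²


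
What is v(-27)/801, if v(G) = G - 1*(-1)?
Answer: -26/801 ≈ -0.032459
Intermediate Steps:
v(G) = 1 + G (v(G) = G + 1 = 1 + G)
v(-27)/801 = (1 - 27)/801 = -26*1/801 = -26/801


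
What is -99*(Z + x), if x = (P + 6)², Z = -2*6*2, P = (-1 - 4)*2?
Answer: 792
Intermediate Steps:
P = -10 (P = -5*2 = -10)
Z = -24 (Z = -12*2 = -24)
x = 16 (x = (-10 + 6)² = (-4)² = 16)
-99*(Z + x) = -99*(-24 + 16) = -99*(-8) = 792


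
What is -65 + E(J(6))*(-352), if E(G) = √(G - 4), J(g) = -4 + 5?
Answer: -65 - 352*I*√3 ≈ -65.0 - 609.68*I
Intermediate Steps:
J(g) = 1
E(G) = √(-4 + G)
-65 + E(J(6))*(-352) = -65 + √(-4 + 1)*(-352) = -65 + √(-3)*(-352) = -65 + (I*√3)*(-352) = -65 - 352*I*√3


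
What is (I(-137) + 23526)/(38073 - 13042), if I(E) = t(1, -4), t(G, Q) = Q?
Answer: 23522/25031 ≈ 0.93971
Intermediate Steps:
I(E) = -4
(I(-137) + 23526)/(38073 - 13042) = (-4 + 23526)/(38073 - 13042) = 23522/25031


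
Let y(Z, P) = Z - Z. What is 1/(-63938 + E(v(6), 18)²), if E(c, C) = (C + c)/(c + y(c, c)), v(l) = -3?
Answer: -1/63913 ≈ -1.5646e-5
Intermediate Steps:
y(Z, P) = 0
E(c, C) = (C + c)/c (E(c, C) = (C + c)/(c + 0) = (C + c)/c)
1/(-63938 + E(v(6), 18)²) = 1/(-63938 + ((18 - 3)/(-3))²) = 1/(-63938 + (-⅓*15)²) = 1/(-63938 + (-5)²) = 1/(-63938 + 25) = 1/(-63913) = -1/63913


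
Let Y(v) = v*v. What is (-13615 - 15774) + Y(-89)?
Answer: -21468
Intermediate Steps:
Y(v) = v**2
(-13615 - 15774) + Y(-89) = (-13615 - 15774) + (-89)**2 = -29389 + 7921 = -21468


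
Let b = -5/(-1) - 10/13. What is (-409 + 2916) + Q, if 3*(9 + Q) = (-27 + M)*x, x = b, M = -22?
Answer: 94727/39 ≈ 2428.9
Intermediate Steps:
b = 55/13 (b = -5*(-1) - 10*1/13 = 5 - 10/13 = 55/13 ≈ 4.2308)
x = 55/13 ≈ 4.2308
Q = -3046/39 (Q = -9 + ((-27 - 22)*(55/13))/3 = -9 + (-49*55/13)/3 = -9 + (⅓)*(-2695/13) = -9 - 2695/39 = -3046/39 ≈ -78.103)
(-409 + 2916) + Q = (-409 + 2916) - 3046/39 = 2507 - 3046/39 = 94727/39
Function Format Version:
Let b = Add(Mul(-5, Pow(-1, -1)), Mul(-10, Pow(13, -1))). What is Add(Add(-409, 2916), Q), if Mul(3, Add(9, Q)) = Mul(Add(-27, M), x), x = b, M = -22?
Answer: Rational(94727, 39) ≈ 2428.9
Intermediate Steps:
b = Rational(55, 13) (b = Add(Mul(-5, -1), Mul(-10, Rational(1, 13))) = Add(5, Rational(-10, 13)) = Rational(55, 13) ≈ 4.2308)
x = Rational(55, 13) ≈ 4.2308
Q = Rational(-3046, 39) (Q = Add(-9, Mul(Rational(1, 3), Mul(Add(-27, -22), Rational(55, 13)))) = Add(-9, Mul(Rational(1, 3), Mul(-49, Rational(55, 13)))) = Add(-9, Mul(Rational(1, 3), Rational(-2695, 13))) = Add(-9, Rational(-2695, 39)) = Rational(-3046, 39) ≈ -78.103)
Add(Add(-409, 2916), Q) = Add(Add(-409, 2916), Rational(-3046, 39)) = Add(2507, Rational(-3046, 39)) = Rational(94727, 39)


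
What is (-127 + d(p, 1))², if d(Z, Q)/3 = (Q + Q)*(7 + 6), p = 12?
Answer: 2401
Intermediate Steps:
d(Z, Q) = 78*Q (d(Z, Q) = 3*((Q + Q)*(7 + 6)) = 3*((2*Q)*13) = 3*(26*Q) = 78*Q)
(-127 + d(p, 1))² = (-127 + 78*1)² = (-127 + 78)² = (-49)² = 2401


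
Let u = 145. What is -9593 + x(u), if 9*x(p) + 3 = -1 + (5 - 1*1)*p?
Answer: -9529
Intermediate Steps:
x(p) = -4/9 + 4*p/9 (x(p) = -1/3 + (-1 + (5 - 1*1)*p)/9 = -1/3 + (-1 + (5 - 1)*p)/9 = -1/3 + (-1 + 4*p)/9 = -1/3 + (-1/9 + 4*p/9) = -4/9 + 4*p/9)
-9593 + x(u) = -9593 + (-4/9 + (4/9)*145) = -9593 + (-4/9 + 580/9) = -9593 + 64 = -9529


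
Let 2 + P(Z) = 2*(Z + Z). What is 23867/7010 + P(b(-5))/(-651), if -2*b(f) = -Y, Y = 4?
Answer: 5165119/1521170 ≈ 3.3955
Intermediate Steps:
b(f) = 2 (b(f) = -(-1)*4/2 = -½*(-4) = 2)
P(Z) = -2 + 4*Z (P(Z) = -2 + 2*(Z + Z) = -2 + 2*(2*Z) = -2 + 4*Z)
23867/7010 + P(b(-5))/(-651) = 23867/7010 + (-2 + 4*2)/(-651) = 23867*(1/7010) + (-2 + 8)*(-1/651) = 23867/7010 + 6*(-1/651) = 23867/7010 - 2/217 = 5165119/1521170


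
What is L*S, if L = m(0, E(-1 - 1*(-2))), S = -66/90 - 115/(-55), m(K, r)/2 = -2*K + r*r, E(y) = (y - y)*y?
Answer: 0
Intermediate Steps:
E(y) = 0 (E(y) = 0*y = 0)
m(K, r) = -4*K + 2*r² (m(K, r) = 2*(-2*K + r*r) = 2*(-2*K + r²) = 2*(r² - 2*K) = -4*K + 2*r²)
S = 224/165 (S = -66*1/90 - 115*(-1/55) = -11/15 + 23/11 = 224/165 ≈ 1.3576)
L = 0 (L = -4*0 + 2*0² = 0 + 2*0 = 0 + 0 = 0)
L*S = 0*(224/165) = 0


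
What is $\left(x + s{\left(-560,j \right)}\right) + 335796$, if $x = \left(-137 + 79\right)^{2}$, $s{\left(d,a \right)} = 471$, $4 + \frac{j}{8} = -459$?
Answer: $339631$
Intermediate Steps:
$j = -3704$ ($j = -32 + 8 \left(-459\right) = -32 - 3672 = -3704$)
$x = 3364$ ($x = \left(-58\right)^{2} = 3364$)
$\left(x + s{\left(-560,j \right)}\right) + 335796 = \left(3364 + 471\right) + 335796 = 3835 + 335796 = 339631$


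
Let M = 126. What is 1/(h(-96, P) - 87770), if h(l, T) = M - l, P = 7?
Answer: -1/87548 ≈ -1.1422e-5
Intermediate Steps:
h(l, T) = 126 - l
1/(h(-96, P) - 87770) = 1/((126 - 1*(-96)) - 87770) = 1/((126 + 96) - 87770) = 1/(222 - 87770) = 1/(-87548) = -1/87548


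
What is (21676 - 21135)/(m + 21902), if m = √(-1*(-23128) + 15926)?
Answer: 5924491/239829275 - 541*√39054/479658550 ≈ 0.024480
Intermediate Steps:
m = √39054 (m = √(23128 + 15926) = √39054 ≈ 197.62)
(21676 - 21135)/(m + 21902) = (21676 - 21135)/(√39054 + 21902) = 541/(21902 + √39054)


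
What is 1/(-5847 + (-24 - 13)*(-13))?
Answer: -1/5366 ≈ -0.00018636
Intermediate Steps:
1/(-5847 + (-24 - 13)*(-13)) = 1/(-5847 - 37*(-13)) = 1/(-5847 + 481) = 1/(-5366) = -1/5366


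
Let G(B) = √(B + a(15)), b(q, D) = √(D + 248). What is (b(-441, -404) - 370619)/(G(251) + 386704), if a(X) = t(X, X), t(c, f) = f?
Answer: -71659924888/74769991675 + 370619*√266/149539983350 - I*√10374/74769991675 + 386704*I*√39/74769991675 ≈ -0.95836 + 3.2297e-5*I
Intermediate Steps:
a(X) = X
b(q, D) = √(248 + D)
G(B) = √(15 + B) (G(B) = √(B + 15) = √(15 + B))
(b(-441, -404) - 370619)/(G(251) + 386704) = (√(248 - 404) - 370619)/(√(15 + 251) + 386704) = (√(-156) - 370619)/(√266 + 386704) = (2*I*√39 - 370619)/(386704 + √266) = (-370619 + 2*I*√39)/(386704 + √266)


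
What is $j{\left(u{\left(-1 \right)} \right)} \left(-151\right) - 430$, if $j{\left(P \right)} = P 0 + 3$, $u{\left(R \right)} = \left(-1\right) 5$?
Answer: $-883$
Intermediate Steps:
$u{\left(R \right)} = -5$
$j{\left(P \right)} = 3$ ($j{\left(P \right)} = 0 + 3 = 3$)
$j{\left(u{\left(-1 \right)} \right)} \left(-151\right) - 430 = 3 \left(-151\right) - 430 = -453 - 430 = -883$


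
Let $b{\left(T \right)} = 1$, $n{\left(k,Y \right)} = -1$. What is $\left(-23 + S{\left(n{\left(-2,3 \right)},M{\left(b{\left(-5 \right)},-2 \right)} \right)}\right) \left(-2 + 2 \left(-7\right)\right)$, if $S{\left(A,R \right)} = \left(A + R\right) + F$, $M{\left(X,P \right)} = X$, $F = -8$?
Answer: $496$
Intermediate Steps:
$S{\left(A,R \right)} = -8 + A + R$ ($S{\left(A,R \right)} = \left(A + R\right) - 8 = -8 + A + R$)
$\left(-23 + S{\left(n{\left(-2,3 \right)},M{\left(b{\left(-5 \right)},-2 \right)} \right)}\right) \left(-2 + 2 \left(-7\right)\right) = \left(-23 - 8\right) \left(-2 + 2 \left(-7\right)\right) = \left(-23 - 8\right) \left(-2 - 14\right) = \left(-31\right) \left(-16\right) = 496$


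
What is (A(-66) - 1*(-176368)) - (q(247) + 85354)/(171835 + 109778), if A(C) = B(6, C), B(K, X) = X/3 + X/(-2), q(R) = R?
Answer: 49670533726/281613 ≈ 1.7638e+5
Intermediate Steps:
B(K, X) = -X/6 (B(K, X) = X*(1/3) + X*(-1/2) = X/3 - X/2 = -X/6)
A(C) = -C/6
(A(-66) - 1*(-176368)) - (q(247) + 85354)/(171835 + 109778) = (-1/6*(-66) - 1*(-176368)) - (247 + 85354)/(171835 + 109778) = (11 + 176368) - 85601/281613 = 176379 - 85601/281613 = 49670533726/281613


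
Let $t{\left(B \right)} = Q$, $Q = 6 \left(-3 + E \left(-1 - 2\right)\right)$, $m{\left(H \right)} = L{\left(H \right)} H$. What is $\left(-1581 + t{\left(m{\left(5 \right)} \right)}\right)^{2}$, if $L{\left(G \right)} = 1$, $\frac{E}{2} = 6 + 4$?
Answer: $3837681$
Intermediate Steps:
$E = 20$ ($E = 2 \left(6 + 4\right) = 2 \cdot 10 = 20$)
$m{\left(H \right)} = H$ ($m{\left(H \right)} = 1 H = H$)
$Q = -378$ ($Q = 6 \left(-3 + 20 \left(-1 - 2\right)\right) = 6 \left(-3 + 20 \left(-3\right)\right) = 6 \left(-3 - 60\right) = 6 \left(-63\right) = -378$)
$t{\left(B \right)} = -378$
$\left(-1581 + t{\left(m{\left(5 \right)} \right)}\right)^{2} = \left(-1581 - 378\right)^{2} = \left(-1959\right)^{2} = 3837681$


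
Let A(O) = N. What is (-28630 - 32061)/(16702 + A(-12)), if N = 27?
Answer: -60691/16729 ≈ -3.6279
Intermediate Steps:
A(O) = 27
(-28630 - 32061)/(16702 + A(-12)) = (-28630 - 32061)/(16702 + 27) = -60691/16729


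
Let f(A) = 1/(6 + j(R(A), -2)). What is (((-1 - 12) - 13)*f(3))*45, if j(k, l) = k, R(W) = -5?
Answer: -1170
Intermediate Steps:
f(A) = 1 (f(A) = 1/(6 - 5) = 1/1 = 1)
(((-1 - 12) - 13)*f(3))*45 = (((-1 - 12) - 13)*1)*45 = ((-13 - 13)*1)*45 = -26*1*45 = -26*45 = -1170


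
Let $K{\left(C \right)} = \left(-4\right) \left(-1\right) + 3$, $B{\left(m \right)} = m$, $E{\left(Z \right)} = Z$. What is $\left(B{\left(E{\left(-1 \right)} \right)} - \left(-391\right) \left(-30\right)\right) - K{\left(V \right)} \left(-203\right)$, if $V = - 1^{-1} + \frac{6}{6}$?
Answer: $-10310$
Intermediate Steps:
$V = 0$ ($V = \left(-1\right) 1 + 6 \cdot \frac{1}{6} = -1 + 1 = 0$)
$K{\left(C \right)} = 7$ ($K{\left(C \right)} = 4 + 3 = 7$)
$\left(B{\left(E{\left(-1 \right)} \right)} - \left(-391\right) \left(-30\right)\right) - K{\left(V \right)} \left(-203\right) = \left(-1 - \left(-391\right) \left(-30\right)\right) - 7 \left(-203\right) = \left(-1 - 11730\right) - -1421 = \left(-1 - 11730\right) + 1421 = -11731 + 1421 = -10310$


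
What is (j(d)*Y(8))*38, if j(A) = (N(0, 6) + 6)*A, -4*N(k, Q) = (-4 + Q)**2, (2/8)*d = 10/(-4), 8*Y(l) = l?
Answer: -1900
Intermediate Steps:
Y(l) = l/8
d = -10 (d = 4*(10/(-4)) = 4*(10*(-1/4)) = 4*(-5/2) = -10)
N(k, Q) = -(-4 + Q)**2/4
j(A) = 5*A (j(A) = (-(-4 + 6)**2/4 + 6)*A = (-1/4*2**2 + 6)*A = (-1/4*4 + 6)*A = (-1 + 6)*A = 5*A)
(j(d)*Y(8))*38 = ((5*(-10))*((1/8)*8))*38 = -50*1*38 = -50*38 = -1900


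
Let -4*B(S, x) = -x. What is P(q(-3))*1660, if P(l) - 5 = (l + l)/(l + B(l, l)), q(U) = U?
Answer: 10956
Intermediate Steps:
B(S, x) = x/4 (B(S, x) = -(-1)*x/4 = x/4)
P(l) = 33/5 (P(l) = 5 + (l + l)/(l + l/4) = 5 + (2*l)/((5*l/4)) = 5 + (2*l)*(4/(5*l)) = 5 + 8/5 = 33/5)
P(q(-3))*1660 = (33/5)*1660 = 10956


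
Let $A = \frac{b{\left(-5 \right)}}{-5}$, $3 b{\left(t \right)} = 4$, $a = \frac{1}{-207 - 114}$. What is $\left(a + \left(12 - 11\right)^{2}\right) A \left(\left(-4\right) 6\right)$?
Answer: $\frac{2048}{321} \approx 6.3801$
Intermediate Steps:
$a = - \frac{1}{321}$ ($a = \frac{1}{-321} = - \frac{1}{321} \approx -0.0031153$)
$b{\left(t \right)} = \frac{4}{3}$ ($b{\left(t \right)} = \frac{1}{3} \cdot 4 = \frac{4}{3}$)
$A = - \frac{4}{15}$ ($A = \frac{4}{3 \left(-5\right)} = \frac{4}{3} \left(- \frac{1}{5}\right) = - \frac{4}{15} \approx -0.26667$)
$\left(a + \left(12 - 11\right)^{2}\right) A \left(\left(-4\right) 6\right) = \left(- \frac{1}{321} + \left(12 - 11\right)^{2}\right) \left(- \frac{4 \left(\left(-4\right) 6\right)}{15}\right) = \left(- \frac{1}{321} + 1^{2}\right) \left(\left(- \frac{4}{15}\right) \left(-24\right)\right) = \left(- \frac{1}{321} + 1\right) \frac{32}{5} = \frac{320}{321} \cdot \frac{32}{5} = \frac{2048}{321}$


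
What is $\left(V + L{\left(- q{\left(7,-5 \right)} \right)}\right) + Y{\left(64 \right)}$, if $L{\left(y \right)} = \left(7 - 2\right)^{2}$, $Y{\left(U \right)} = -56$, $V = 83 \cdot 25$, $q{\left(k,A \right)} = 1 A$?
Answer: $2044$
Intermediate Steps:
$q{\left(k,A \right)} = A$
$V = 2075$
$L{\left(y \right)} = 25$ ($L{\left(y \right)} = 5^{2} = 25$)
$\left(V + L{\left(- q{\left(7,-5 \right)} \right)}\right) + Y{\left(64 \right)} = \left(2075 + 25\right) - 56 = 2100 - 56 = 2044$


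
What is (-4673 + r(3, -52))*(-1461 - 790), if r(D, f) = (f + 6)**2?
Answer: 5755807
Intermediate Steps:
r(D, f) = (6 + f)**2
(-4673 + r(3, -52))*(-1461 - 790) = (-4673 + (6 - 52)**2)*(-1461 - 790) = (-4673 + (-46)**2)*(-2251) = (-4673 + 2116)*(-2251) = -2557*(-2251) = 5755807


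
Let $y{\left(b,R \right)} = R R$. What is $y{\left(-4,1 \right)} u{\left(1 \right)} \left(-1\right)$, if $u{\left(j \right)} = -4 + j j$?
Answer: $3$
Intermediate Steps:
$u{\left(j \right)} = -4 + j^{2}$
$y{\left(b,R \right)} = R^{2}$
$y{\left(-4,1 \right)} u{\left(1 \right)} \left(-1\right) = 1^{2} \left(-4 + 1^{2}\right) \left(-1\right) = 1 \left(-4 + 1\right) \left(-1\right) = 1 \left(-3\right) \left(-1\right) = \left(-3\right) \left(-1\right) = 3$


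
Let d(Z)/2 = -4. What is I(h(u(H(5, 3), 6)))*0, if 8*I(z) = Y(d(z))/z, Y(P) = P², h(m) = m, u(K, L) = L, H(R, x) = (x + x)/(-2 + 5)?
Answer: 0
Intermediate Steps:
H(R, x) = 2*x/3 (H(R, x) = (2*x)/3 = (2*x)*(⅓) = 2*x/3)
d(Z) = -8 (d(Z) = 2*(-4) = -8)
I(z) = 8/z (I(z) = ((-8)²/z)/8 = (64/z)/8 = 8/z)
I(h(u(H(5, 3), 6)))*0 = (8/6)*0 = (8*(⅙))*0 = (4/3)*0 = 0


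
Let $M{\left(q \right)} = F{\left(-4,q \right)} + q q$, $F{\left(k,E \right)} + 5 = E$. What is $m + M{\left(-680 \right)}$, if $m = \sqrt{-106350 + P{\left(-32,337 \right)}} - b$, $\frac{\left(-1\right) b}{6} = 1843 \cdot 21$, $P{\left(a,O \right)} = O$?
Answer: $693933 + i \sqrt{106013} \approx 6.9393 \cdot 10^{5} + 325.6 i$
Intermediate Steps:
$F{\left(k,E \right)} = -5 + E$
$b = -232218$ ($b = - 6 \cdot 1843 \cdot 21 = \left(-6\right) 38703 = -232218$)
$M{\left(q \right)} = -5 + q + q^{2}$ ($M{\left(q \right)} = \left(-5 + q\right) + q q = \left(-5 + q\right) + q^{2} = -5 + q + q^{2}$)
$m = 232218 + i \sqrt{106013}$ ($m = \sqrt{-106350 + 337} - -232218 = \sqrt{-106013} + 232218 = i \sqrt{106013} + 232218 = 232218 + i \sqrt{106013} \approx 2.3222 \cdot 10^{5} + 325.6 i$)
$m + M{\left(-680 \right)} = \left(232218 + i \sqrt{106013}\right) - \left(685 - 462400\right) = \left(232218 + i \sqrt{106013}\right) - -461715 = \left(232218 + i \sqrt{106013}\right) + 461715 = 693933 + i \sqrt{106013}$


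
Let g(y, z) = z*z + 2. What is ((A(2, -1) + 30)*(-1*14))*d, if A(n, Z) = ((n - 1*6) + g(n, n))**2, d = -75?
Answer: 35700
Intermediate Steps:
g(y, z) = 2 + z**2 (g(y, z) = z**2 + 2 = 2 + z**2)
A(n, Z) = (-4 + n + n**2)**2 (A(n, Z) = ((n - 1*6) + (2 + n**2))**2 = ((n - 6) + (2 + n**2))**2 = ((-6 + n) + (2 + n**2))**2 = (-4 + n + n**2)**2)
((A(2, -1) + 30)*(-1*14))*d = (((-4 + 2 + 2**2)**2 + 30)*(-1*14))*(-75) = (((-4 + 2 + 4)**2 + 30)*(-14))*(-75) = ((2**2 + 30)*(-14))*(-75) = ((4 + 30)*(-14))*(-75) = (34*(-14))*(-75) = -476*(-75) = 35700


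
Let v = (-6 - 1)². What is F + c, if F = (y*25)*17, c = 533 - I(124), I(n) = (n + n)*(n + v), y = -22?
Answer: -51721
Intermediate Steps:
v = 49 (v = (-7)² = 49)
I(n) = 2*n*(49 + n) (I(n) = (n + n)*(n + 49) = (2*n)*(49 + n) = 2*n*(49 + n))
c = -42371 (c = 533 - 2*124*(49 + 124) = 533 - 2*124*173 = 533 - 1*42904 = 533 - 42904 = -42371)
F = -9350 (F = -22*25*17 = -550*17 = -9350)
F + c = -9350 - 42371 = -51721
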